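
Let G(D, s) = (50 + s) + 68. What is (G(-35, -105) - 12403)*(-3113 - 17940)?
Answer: 260846670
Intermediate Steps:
G(D, s) = 118 + s
(G(-35, -105) - 12403)*(-3113 - 17940) = ((118 - 105) - 12403)*(-3113 - 17940) = (13 - 12403)*(-21053) = -12390*(-21053) = 260846670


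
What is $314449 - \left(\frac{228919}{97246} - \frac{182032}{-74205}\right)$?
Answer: $\frac{2269073138805803}{7216139430} \approx 3.1444 \cdot 10^{5}$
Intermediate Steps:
$314449 - \left(\frac{228919}{97246} - \frac{182032}{-74205}\right) = 314449 - \left(228919 \cdot \frac{1}{97246} - - \frac{182032}{74205}\right) = 314449 - \left(\frac{228919}{97246} + \frac{182032}{74205}\right) = 314449 - \frac{34688818267}{7216139430} = \frac{2269073138805803}{7216139430}$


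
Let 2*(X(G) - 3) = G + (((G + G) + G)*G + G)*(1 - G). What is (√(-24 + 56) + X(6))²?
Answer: 77873 - 2232*√2 ≈ 74717.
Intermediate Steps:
X(G) = 3 + G/2 + (1 - G)*(G + 3*G²)/2 (X(G) = 3 + (G + (((G + G) + G)*G + G)*(1 - G))/2 = 3 + (G + ((2*G + G)*G + G)*(1 - G))/2 = 3 + (G + ((3*G)*G + G)*(1 - G))/2 = 3 + (G + (3*G² + G)*(1 - G))/2 = 3 + (G + (G + 3*G²)*(1 - G))/2 = 3 + (G + (1 - G)*(G + 3*G²))/2 = 3 + (G/2 + (1 - G)*(G + 3*G²)/2) = 3 + G/2 + (1 - G)*(G + 3*G²)/2)
(√(-24 + 56) + X(6))² = (√(-24 + 56) + (3 + 6 + 6² - 3/2*6³))² = (√32 + (3 + 6 + 36 - 3/2*216))² = (4*√2 + (3 + 6 + 36 - 324))² = (4*√2 - 279)² = (-279 + 4*√2)²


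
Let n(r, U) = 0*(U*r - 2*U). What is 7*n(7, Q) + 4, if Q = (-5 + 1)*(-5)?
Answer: 4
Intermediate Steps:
Q = 20 (Q = -4*(-5) = 20)
n(r, U) = 0 (n(r, U) = 0*(-2*U + U*r) = 0)
7*n(7, Q) + 4 = 7*0 + 4 = 0 + 4 = 4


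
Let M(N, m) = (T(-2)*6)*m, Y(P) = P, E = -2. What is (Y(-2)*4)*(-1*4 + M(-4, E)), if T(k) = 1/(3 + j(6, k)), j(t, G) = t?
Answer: 128/3 ≈ 42.667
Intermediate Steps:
T(k) = ⅑ (T(k) = 1/(3 + 6) = 1/9 = ⅑)
M(N, m) = 2*m/3 (M(N, m) = ((⅑)*6)*m = 2*m/3)
(Y(-2)*4)*(-1*4 + M(-4, E)) = (-2*4)*(-1*4 + (⅔)*(-2)) = -8*(-4 - 4/3) = -8*(-16/3) = 128/3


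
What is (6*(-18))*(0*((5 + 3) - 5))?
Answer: 0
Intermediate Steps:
(6*(-18))*(0*((5 + 3) - 5)) = -0*(8 - 5) = -0*3 = -108*0 = 0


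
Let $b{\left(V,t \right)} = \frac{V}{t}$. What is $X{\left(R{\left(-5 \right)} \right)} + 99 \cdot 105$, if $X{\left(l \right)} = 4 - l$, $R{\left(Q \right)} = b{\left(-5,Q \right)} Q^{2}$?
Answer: $10374$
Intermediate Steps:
$R{\left(Q \right)} = - 5 Q$ ($R{\left(Q \right)} = - \frac{5}{Q} Q^{2} = - 5 Q$)
$X{\left(R{\left(-5 \right)} \right)} + 99 \cdot 105 = \left(4 - \left(-5\right) \left(-5\right)\right) + 99 \cdot 105 = \left(4 - 25\right) + 10395 = -21 + 10395 = 10374$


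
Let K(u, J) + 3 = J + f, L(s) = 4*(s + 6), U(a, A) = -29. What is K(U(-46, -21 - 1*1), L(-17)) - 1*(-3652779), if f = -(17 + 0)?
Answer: 3652715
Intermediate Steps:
f = -17 (f = -1*17 = -17)
L(s) = 24 + 4*s (L(s) = 4*(6 + s) = 24 + 4*s)
K(u, J) = -20 + J (K(u, J) = -3 + (J - 17) = -3 + (-17 + J) = -20 + J)
K(U(-46, -21 - 1*1), L(-17)) - 1*(-3652779) = (-20 + (24 + 4*(-17))) - 1*(-3652779) = (-20 + (24 - 68)) + 3652779 = (-20 - 44) + 3652779 = -64 + 3652779 = 3652715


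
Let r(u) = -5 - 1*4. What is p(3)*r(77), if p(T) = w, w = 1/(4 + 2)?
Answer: -3/2 ≈ -1.5000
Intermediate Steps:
w = ⅙ (w = 1/6 = ⅙ ≈ 0.16667)
p(T) = ⅙
r(u) = -9 (r(u) = -5 - 4 = -9)
p(3)*r(77) = (⅙)*(-9) = -3/2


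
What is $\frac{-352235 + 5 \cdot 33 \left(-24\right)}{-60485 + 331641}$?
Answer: $- \frac{356195}{271156} \approx -1.3136$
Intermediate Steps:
$\frac{-352235 + 5 \cdot 33 \left(-24\right)}{-60485 + 331641} = \frac{-352235 + 165 \left(-24\right)}{271156} = \left(-352235 - 3960\right) \frac{1}{271156} = \left(-356195\right) \frac{1}{271156} = - \frac{356195}{271156}$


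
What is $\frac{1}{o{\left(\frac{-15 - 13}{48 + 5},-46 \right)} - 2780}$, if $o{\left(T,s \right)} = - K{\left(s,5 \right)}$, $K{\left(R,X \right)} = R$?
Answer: $- \frac{1}{2734} \approx -0.00036576$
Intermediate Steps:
$o{\left(T,s \right)} = - s$
$\frac{1}{o{\left(\frac{-15 - 13}{48 + 5},-46 \right)} - 2780} = \frac{1}{\left(-1\right) \left(-46\right) - 2780} = \frac{1}{46 - 2780} = \frac{1}{-2734} = - \frac{1}{2734}$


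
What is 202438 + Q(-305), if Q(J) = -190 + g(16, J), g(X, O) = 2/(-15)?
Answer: 3033718/15 ≈ 2.0225e+5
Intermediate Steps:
g(X, O) = -2/15 (g(X, O) = 2*(-1/15) = -2/15)
Q(J) = -2852/15 (Q(J) = -190 - 2/15 = -2852/15)
202438 + Q(-305) = 202438 - 2852/15 = 3033718/15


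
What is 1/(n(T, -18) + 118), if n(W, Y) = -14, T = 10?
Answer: 1/104 ≈ 0.0096154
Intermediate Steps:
1/(n(T, -18) + 118) = 1/(-14 + 118) = 1/104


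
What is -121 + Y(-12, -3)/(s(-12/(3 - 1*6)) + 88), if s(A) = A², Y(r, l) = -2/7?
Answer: -44045/364 ≈ -121.00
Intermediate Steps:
Y(r, l) = -2/7 (Y(r, l) = -2*⅐ = -2/7)
-121 + Y(-12, -3)/(s(-12/(3 - 1*6)) + 88) = -121 - 2/7/((-12/(3 - 1*6))² + 88) = -121 - 2/7/((-12/(3 - 6))² + 88) = -121 - 2/7/((-12/(-3))² + 88) = -121 - 2/7/((-12*(-⅓))² + 88) = -121 - 2/7/(4² + 88) = -121 - 2/7/(16 + 88) = -121 - 2/7/104 = -121 + (1/104)*(-2/7) = -121 - 1/364 = -44045/364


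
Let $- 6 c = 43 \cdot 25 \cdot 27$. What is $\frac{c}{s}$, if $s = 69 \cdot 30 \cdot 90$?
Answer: $- \frac{43}{1656} \approx -0.025966$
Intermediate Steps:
$s = 186300$ ($s = 2070 \cdot 90 = 186300$)
$c = - \frac{9675}{2}$ ($c = - \frac{43 \cdot 25 \cdot 27}{6} = - \frac{1075 \cdot 27}{6} = \left(- \frac{1}{6}\right) 29025 = - \frac{9675}{2} \approx -4837.5$)
$\frac{c}{s} = - \frac{9675}{2 \cdot 186300} = \left(- \frac{9675}{2}\right) \frac{1}{186300} = - \frac{43}{1656}$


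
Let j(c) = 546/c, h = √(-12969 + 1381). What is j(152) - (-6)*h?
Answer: 273/76 + 12*I*√2897 ≈ 3.5921 + 645.89*I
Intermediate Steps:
h = 2*I*√2897 (h = √(-11588) = 2*I*√2897 ≈ 107.65*I)
j(152) - (-6)*h = 546/152 - (-6)*2*I*√2897 = 546*(1/152) - (-12)*I*√2897 = 273/76 + 12*I*√2897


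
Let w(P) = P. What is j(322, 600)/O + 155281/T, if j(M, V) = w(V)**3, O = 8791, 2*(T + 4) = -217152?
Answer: 23451914924729/954526780 ≈ 24569.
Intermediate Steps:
T = -108580 (T = -4 + (1/2)*(-217152) = -4 - 108576 = -108580)
j(M, V) = V**3
j(322, 600)/O + 155281/T = 600**3/8791 + 155281/(-108580) = 216000000*(1/8791) + 155281*(-1/108580) = 216000000/8791 - 155281/108580 = 23451914924729/954526780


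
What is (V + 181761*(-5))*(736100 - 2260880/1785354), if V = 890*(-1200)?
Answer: -432985140305738100/297559 ≈ -1.4551e+12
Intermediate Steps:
V = -1068000
(V + 181761*(-5))*(736100 - 2260880/1785354) = (-1068000 + 181761*(-5))*(736100 - 2260880/1785354) = (-1068000 - 908805)*(736100 - 2260880*1/1785354) = -1976805*(736100 - 1130440/892677) = -1976805*657098409260/892677 = -432985140305738100/297559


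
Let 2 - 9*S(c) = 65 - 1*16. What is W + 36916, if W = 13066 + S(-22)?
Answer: 449791/9 ≈ 49977.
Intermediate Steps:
S(c) = -47/9 (S(c) = 2/9 - (65 - 1*16)/9 = 2/9 - (65 - 16)/9 = 2/9 - 1/9*49 = 2/9 - 49/9 = -47/9)
W = 117547/9 (W = 13066 - 47/9 = 117547/9 ≈ 13061.)
W + 36916 = 117547/9 + 36916 = 449791/9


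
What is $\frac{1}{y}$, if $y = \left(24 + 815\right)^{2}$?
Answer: $\frac{1}{703921} \approx 1.4206 \cdot 10^{-6}$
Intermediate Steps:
$y = 703921$ ($y = 839^{2} = 703921$)
$\frac{1}{y} = \frac{1}{703921}$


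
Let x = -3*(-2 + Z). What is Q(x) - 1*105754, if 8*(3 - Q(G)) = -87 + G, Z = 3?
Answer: -422959/4 ≈ -1.0574e+5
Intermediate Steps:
x = -3 (x = -3*(-2 + 3) = -3*1 = -3)
Q(G) = 111/8 - G/8 (Q(G) = 3 - (-87 + G)/8 = 3 + (87/8 - G/8) = 111/8 - G/8)
Q(x) - 1*105754 = (111/8 - 1/8*(-3)) - 1*105754 = (111/8 + 3/8) - 105754 = 57/4 - 105754 = -422959/4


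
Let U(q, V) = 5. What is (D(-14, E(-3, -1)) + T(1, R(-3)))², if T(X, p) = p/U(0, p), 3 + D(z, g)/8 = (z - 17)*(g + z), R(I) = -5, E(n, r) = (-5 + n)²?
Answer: 154380625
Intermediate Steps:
D(z, g) = -24 + 8*(-17 + z)*(g + z) (D(z, g) = -24 + 8*((z - 17)*(g + z)) = -24 + 8*((-17 + z)*(g + z)) = -24 + 8*(-17 + z)*(g + z))
T(X, p) = p/5
(D(-14, E(-3, -1)) + T(1, R(-3)))² = ((-24 - 136*(-5 - 3)² - 136*(-14) + 8*(-14)² + 8*(-5 - 3)²*(-14)) + (⅕)*(-5))² = ((-24 - 136*(-8)² + 1904 + 8*196 + 8*(-8)²*(-14)) - 1)² = ((-24 - 136*64 + 1904 + 1568 + 8*64*(-14)) - 1)² = ((-24 - 8704 + 1904 + 1568 - 7168) - 1)² = (-12424 - 1)² = (-12425)² = 154380625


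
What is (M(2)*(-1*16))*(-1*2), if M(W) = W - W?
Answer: 0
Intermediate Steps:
M(W) = 0
(M(2)*(-1*16))*(-1*2) = (0*(-1*16))*(-1*2) = (0*(-16))*(-2) = 0*(-2) = 0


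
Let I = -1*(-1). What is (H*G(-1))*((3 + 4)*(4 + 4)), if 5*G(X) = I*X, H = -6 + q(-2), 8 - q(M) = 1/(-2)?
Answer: -28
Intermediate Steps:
q(M) = 17/2 (q(M) = 8 - 1/(-2) = 8 - (-1)/2 = 8 - 1*(-1/2) = 8 + 1/2 = 17/2)
H = 5/2 (H = -6 + 17/2 = 5/2 ≈ 2.5000)
I = 1
G(X) = X/5 (G(X) = (1*X)/5 = X/5)
(H*G(-1))*((3 + 4)*(4 + 4)) = (5*((1/5)*(-1))/2)*((3 + 4)*(4 + 4)) = ((5/2)*(-1/5))*(7*8) = -1/2*56 = -28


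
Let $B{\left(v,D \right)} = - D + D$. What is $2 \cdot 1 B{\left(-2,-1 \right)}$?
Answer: $0$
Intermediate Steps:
$B{\left(v,D \right)} = 0$
$2 \cdot 1 B{\left(-2,-1 \right)} = 2 \cdot 1 \cdot 0 = 2 \cdot 0 = 0$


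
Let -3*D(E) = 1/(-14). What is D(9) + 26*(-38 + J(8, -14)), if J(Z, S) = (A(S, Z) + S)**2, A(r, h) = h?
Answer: -2183/42 ≈ -51.976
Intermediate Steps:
J(Z, S) = (S + Z)**2 (J(Z, S) = (Z + S)**2 = (S + Z)**2)
D(E) = 1/42 (D(E) = -1/3/(-14) = -1/3*(-1/14) = 1/42)
D(9) + 26*(-38 + J(8, -14)) = 1/42 + 26*(-38 + (-14 + 8)**2) = 1/42 + 26*(-38 + (-6)**2) = 1/42 + 26*(-38 + 36) = 1/42 + 26*(-2) = 1/42 - 52 = -2183/42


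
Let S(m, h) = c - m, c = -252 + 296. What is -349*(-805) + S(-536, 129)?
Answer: 281525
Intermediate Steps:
c = 44
S(m, h) = 44 - m
-349*(-805) + S(-536, 129) = -349*(-805) + (44 - 1*(-536)) = 280945 + (44 + 536) = 280945 + 580 = 281525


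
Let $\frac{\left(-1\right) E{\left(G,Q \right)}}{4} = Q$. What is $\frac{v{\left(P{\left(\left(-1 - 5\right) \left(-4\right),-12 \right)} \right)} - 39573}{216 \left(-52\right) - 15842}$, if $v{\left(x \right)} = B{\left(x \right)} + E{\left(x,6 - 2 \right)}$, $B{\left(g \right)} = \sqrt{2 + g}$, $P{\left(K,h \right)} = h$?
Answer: $\frac{39589}{27074} - \frac{i \sqrt{10}}{27074} \approx 1.4623 - 0.0001168 i$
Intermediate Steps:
$E{\left(G,Q \right)} = - 4 Q$
$v{\left(x \right)} = -16 + \sqrt{2 + x}$ ($v{\left(x \right)} = \sqrt{2 + x} - 4 \left(6 - 2\right) = \sqrt{2 + x} - 16 = -16 + \sqrt{2 + x}$)
$\frac{v{\left(P{\left(\left(-1 - 5\right) \left(-4\right),-12 \right)} \right)} - 39573}{216 \left(-52\right) - 15842} = \frac{\left(-16 + \sqrt{2 - 12}\right) - 39573}{216 \left(-52\right) - 15842} = \frac{\left(-16 + \sqrt{-10}\right) - 39573}{-11232 - 15842} = \frac{\left(-16 + i \sqrt{10}\right) - 39573}{-27074} = \left(-39589 + i \sqrt{10}\right) \left(- \frac{1}{27074}\right) = \frac{39589}{27074} - \frac{i \sqrt{10}}{27074}$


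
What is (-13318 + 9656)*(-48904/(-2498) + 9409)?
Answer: -43124784966/1249 ≈ -3.4527e+7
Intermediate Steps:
(-13318 + 9656)*(-48904/(-2498) + 9409) = -3662*(-48904*(-1/2498) + 9409) = -3662*(24452/1249 + 9409) = -3662*11776293/1249 = -43124784966/1249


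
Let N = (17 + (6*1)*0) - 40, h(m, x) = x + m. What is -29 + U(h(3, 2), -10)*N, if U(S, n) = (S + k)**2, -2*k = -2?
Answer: -857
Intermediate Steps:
k = 1 (k = -1/2*(-2) = 1)
h(m, x) = m + x
N = -23 (N = (17 + 6*0) - 40 = (17 + 0) - 40 = 17 - 40 = -23)
U(S, n) = (1 + S)**2 (U(S, n) = (S + 1)**2 = (1 + S)**2)
-29 + U(h(3, 2), -10)*N = -29 + (1 + (3 + 2))**2*(-23) = -29 + (1 + 5)**2*(-23) = -29 + 6**2*(-23) = -29 + 36*(-23) = -29 - 828 = -857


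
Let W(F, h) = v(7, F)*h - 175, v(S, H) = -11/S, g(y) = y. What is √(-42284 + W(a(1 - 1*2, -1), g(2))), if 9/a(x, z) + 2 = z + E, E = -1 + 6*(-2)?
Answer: I*√2080645/7 ≈ 206.06*I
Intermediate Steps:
E = -13 (E = -1 - 12 = -13)
a(x, z) = 9/(-15 + z) (a(x, z) = 9/(-2 + (z - 13)) = 9/(-2 + (-13 + z)) = 9/(-15 + z))
W(F, h) = -175 - 11*h/7 (W(F, h) = (-11/7)*h - 175 = (-11*⅐)*h - 175 = -11*h/7 - 175 = -175 - 11*h/7)
√(-42284 + W(a(1 - 1*2, -1), g(2))) = √(-42284 + (-175 - 11/7*2)) = √(-42284 + (-175 - 22/7)) = √(-42284 - 1247/7) = √(-297235/7) = I*√2080645/7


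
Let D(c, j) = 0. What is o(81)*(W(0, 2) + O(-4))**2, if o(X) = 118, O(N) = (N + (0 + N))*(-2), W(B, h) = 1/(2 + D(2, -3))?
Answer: 64251/2 ≈ 32126.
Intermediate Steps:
W(B, h) = 1/2 (W(B, h) = 1/(2 + 0) = 1/2)
O(N) = -4*N (O(N) = (N + N)*(-2) = (2*N)*(-2) = -4*N)
o(81)*(W(0, 2) + O(-4))**2 = 118*(1/2 - 4*(-4))**2 = 118*(1/2 + 16)**2 = 118*(33/2)**2 = 118*(1089/4) = 64251/2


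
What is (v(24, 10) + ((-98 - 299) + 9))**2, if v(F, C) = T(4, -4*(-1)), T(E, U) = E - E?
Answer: 150544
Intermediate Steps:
T(E, U) = 0
v(F, C) = 0
(v(24, 10) + ((-98 - 299) + 9))**2 = (0 + ((-98 - 299) + 9))**2 = (0 + (-397 + 9))**2 = (0 - 388)**2 = (-388)**2 = 150544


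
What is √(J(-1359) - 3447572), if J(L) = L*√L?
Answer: √(-3447572 - 4077*I*√151) ≈ 13.49 - 1856.8*I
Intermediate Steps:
J(L) = L^(3/2)
√(J(-1359) - 3447572) = √((-1359)^(3/2) - 3447572) = √(-4077*I*√151 - 3447572) = √(-3447572 - 4077*I*√151)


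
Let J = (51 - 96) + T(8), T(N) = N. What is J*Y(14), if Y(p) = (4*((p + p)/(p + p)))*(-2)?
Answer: 296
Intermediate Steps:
J = -37 (J = (51 - 96) + 8 = -45 + 8 = -37)
Y(p) = -8 (Y(p) = (4*((2*p)/((2*p))))*(-2) = (4*((2*p)*(1/(2*p))))*(-2) = (4*1)*(-2) = 4*(-2) = -8)
J*Y(14) = -37*(-8) = 296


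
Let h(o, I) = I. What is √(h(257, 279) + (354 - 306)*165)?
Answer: 3*√911 ≈ 90.548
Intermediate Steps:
√(h(257, 279) + (354 - 306)*165) = √(279 + (354 - 306)*165) = √(279 + 48*165) = √(279 + 7920) = √8199 = 3*√911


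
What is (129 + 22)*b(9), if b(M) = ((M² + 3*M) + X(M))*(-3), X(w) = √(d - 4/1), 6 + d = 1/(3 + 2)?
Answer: -48924 - 3171*I*√5/5 ≈ -48924.0 - 1418.1*I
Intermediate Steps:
d = -29/5 (d = -6 + 1/(3 + 2) = -6 + 1/5 = -6 + ⅕ = -29/5 ≈ -5.8000)
X(w) = 7*I*√5/5 (X(w) = √(-29/5 - 4/1) = √(-29/5 - 4*1) = √(-29/5 - 4) = √(-49/5) = 7*I*√5/5)
b(M) = -9*M - 3*M² - 21*I*√5/5 (b(M) = ((M² + 3*M) + 7*I*√5/5)*(-3) = (M² + 3*M + 7*I*√5/5)*(-3) = -9*M - 3*M² - 21*I*√5/5)
(129 + 22)*b(9) = (129 + 22)*(-9*9 - 3*9² - 21*I*√5/5) = 151*(-81 - 3*81 - 21*I*√5/5) = 151*(-81 - 243 - 21*I*√5/5) = 151*(-324 - 21*I*√5/5) = -48924 - 3171*I*√5/5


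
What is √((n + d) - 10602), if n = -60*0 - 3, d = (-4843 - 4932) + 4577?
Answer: I*√15803 ≈ 125.71*I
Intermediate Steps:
d = -5198 (d = -9775 + 4577 = -5198)
n = -3 (n = 0 - 3 = -3)
√((n + d) - 10602) = √((-3 - 5198) - 10602) = √(-5201 - 10602) = √(-15803) = I*√15803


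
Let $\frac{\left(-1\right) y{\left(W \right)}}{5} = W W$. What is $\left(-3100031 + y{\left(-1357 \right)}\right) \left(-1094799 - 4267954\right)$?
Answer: $66000881290828$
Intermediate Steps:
$y{\left(W \right)} = - 5 W^{2}$ ($y{\left(W \right)} = - 5 W W = - 5 W^{2}$)
$\left(-3100031 + y{\left(-1357 \right)}\right) \left(-1094799 - 4267954\right) = \left(-3100031 - 5 \left(-1357\right)^{2}\right) \left(-1094799 - 4267954\right) = \left(-3100031 - 9207245\right) \left(-5362753\right) = \left(-12307276\right) \left(-5362753\right) = 66000881290828$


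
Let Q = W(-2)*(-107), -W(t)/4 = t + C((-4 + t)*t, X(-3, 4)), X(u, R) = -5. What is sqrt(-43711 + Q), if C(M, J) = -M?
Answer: I*sqrt(49703) ≈ 222.94*I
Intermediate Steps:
W(t) = -4*t + 4*t*(-4 + t) (W(t) = -4*(t - (-4 + t)*t) = -4*(t - t*(-4 + t)) = -4*t + 4*t*(-4 + t))
Q = -5992 (Q = (4*(-2)*(-5 - 2))*(-107) = (4*(-2)*(-7))*(-107) = 56*(-107) = -5992)
sqrt(-43711 + Q) = sqrt(-43711 - 5992) = sqrt(-49703) = I*sqrt(49703)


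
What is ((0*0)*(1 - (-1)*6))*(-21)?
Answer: 0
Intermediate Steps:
((0*0)*(1 - (-1)*6))*(-21) = (0*(1 - 1*(-6)))*(-21) = (0*(1 + 6))*(-21) = (0*7)*(-21) = 0*(-21) = 0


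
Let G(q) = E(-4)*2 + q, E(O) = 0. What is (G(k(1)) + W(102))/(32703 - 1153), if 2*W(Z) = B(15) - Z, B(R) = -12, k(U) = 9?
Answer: -24/15775 ≈ -0.0015214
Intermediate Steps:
W(Z) = -6 - Z/2 (W(Z) = (-12 - Z)/2 = -6 - Z/2)
G(q) = q (G(q) = 0*2 + q = 0 + q = q)
(G(k(1)) + W(102))/(32703 - 1153) = (9 + (-6 - 1/2*102))/(32703 - 1153) = (9 + (-6 - 51))/31550 = (9 - 57)*(1/31550) = -48*1/31550 = -24/15775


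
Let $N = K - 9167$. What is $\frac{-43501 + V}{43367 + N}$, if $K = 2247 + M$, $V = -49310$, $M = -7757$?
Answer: $- \frac{92811}{28690} \approx -3.235$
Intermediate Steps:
$K = -5510$ ($K = 2247 - 7757 = -5510$)
$N = -14677$ ($N = -5510 - 9167 = -14677$)
$\frac{-43501 + V}{43367 + N} = \frac{-43501 - 49310}{43367 - 14677} = - \frac{92811}{28690}$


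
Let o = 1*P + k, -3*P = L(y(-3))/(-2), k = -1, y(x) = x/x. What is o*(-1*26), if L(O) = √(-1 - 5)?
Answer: 26 - 13*I*√6/3 ≈ 26.0 - 10.614*I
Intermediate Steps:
y(x) = 1
L(O) = I*√6 (L(O) = √(-6) = I*√6)
P = I*√6/6 (P = -I*√6/(3*(-2)) = -I*√6*(-1)/(3*2) = -(-1)*I*√6/6 = I*√6/6 ≈ 0.40825*I)
o = -1 + I*√6/6 (o = 1*(I*√6/6) - 1 = I*√6/6 - 1 = -1 + I*√6/6 ≈ -1.0 + 0.40825*I)
o*(-1*26) = (-1 + I*√6/6)*(-1*26) = (-1 + I*√6/6)*(-26) = 26 - 13*I*√6/3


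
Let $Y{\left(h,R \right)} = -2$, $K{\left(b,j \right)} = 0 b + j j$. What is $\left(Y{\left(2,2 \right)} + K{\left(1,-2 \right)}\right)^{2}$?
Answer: $4$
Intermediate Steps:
$K{\left(b,j \right)} = j^{2}$ ($K{\left(b,j \right)} = 0 + j^{2} = j^{2}$)
$\left(Y{\left(2,2 \right)} + K{\left(1,-2 \right)}\right)^{2} = \left(-2 + \left(-2\right)^{2}\right)^{2} = \left(-2 + 4\right)^{2} = 2^{2} = 4$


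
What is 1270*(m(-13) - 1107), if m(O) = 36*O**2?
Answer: 6320790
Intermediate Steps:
1270*(m(-13) - 1107) = 1270*(36*(-13)**2 - 1107) = 1270*(36*169 - 1107) = 1270*(6084 - 1107) = 1270*4977 = 6320790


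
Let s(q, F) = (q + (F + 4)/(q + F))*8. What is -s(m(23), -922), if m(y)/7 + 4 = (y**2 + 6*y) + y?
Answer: -18630842/485 ≈ -38414.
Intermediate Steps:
m(y) = -28 + 7*y**2 + 49*y (m(y) = -28 + 7*((y**2 + 6*y) + y) = -28 + 7*(y**2 + 7*y) = -28 + (7*y**2 + 49*y) = -28 + 7*y**2 + 49*y)
s(q, F) = 8*q + 8*(4 + F)/(F + q) (s(q, F) = (q + (4 + F)/(F + q))*8 = 8*q + 8*(4 + F)/(F + q))
-s(m(23), -922) = -8*(4 - 922 + (-28 + 7*23**2 + 49*23)**2 - 922*(-28 + 7*23**2 + 49*23))/(-922 + (-28 + 7*23**2 + 49*23)) = -8*(4 - 922 + (-28 + 7*529 + 1127)**2 - 922*(-28 + 7*529 + 1127))/(-922 + (-28 + 7*529 + 1127)) = -8*(4 - 922 + (-28 + 3703 + 1127)**2 - 922*(-28 + 3703 + 1127))/(-922 + (-28 + 3703 + 1127)) = -8*(4 - 922 + 4802**2 - 922*4802)/(-922 + 4802) = -8*(4 - 922 + 23059204 - 4427444)/3880 = -8*18630842/3880 = -1*18630842/485 = -18630842/485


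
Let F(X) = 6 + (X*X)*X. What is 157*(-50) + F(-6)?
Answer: -8060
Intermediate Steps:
F(X) = 6 + X³ (F(X) = 6 + X²*X = 6 + X³)
157*(-50) + F(-6) = 157*(-50) + (6 + (-6)³) = -7850 + (6 - 216) = -7850 - 210 = -8060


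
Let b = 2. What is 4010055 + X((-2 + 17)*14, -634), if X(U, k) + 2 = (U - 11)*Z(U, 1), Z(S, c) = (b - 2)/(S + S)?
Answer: 4010053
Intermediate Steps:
Z(S, c) = 0 (Z(S, c) = (2 - 2)/(S + S) = 0/((2*S)) = 0*(1/(2*S)) = 0)
X(U, k) = -2 (X(U, k) = -2 + (U - 11)*0 = -2 + (-11 + U)*0 = -2 + 0 = -2)
4010055 + X((-2 + 17)*14, -634) = 4010055 - 2 = 4010053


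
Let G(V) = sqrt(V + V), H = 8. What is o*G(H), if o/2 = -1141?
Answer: -9128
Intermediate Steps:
o = -2282 (o = 2*(-1141) = -2282)
G(V) = sqrt(2)*sqrt(V) (G(V) = sqrt(2*V) = sqrt(2)*sqrt(V))
o*G(H) = -2282*sqrt(2)*sqrt(8) = -2282*sqrt(2)*2*sqrt(2) = -2282*4 = -9128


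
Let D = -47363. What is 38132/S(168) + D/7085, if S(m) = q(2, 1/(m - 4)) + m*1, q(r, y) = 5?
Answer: 261971421/1225705 ≈ 213.73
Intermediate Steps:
S(m) = 5 + m (S(m) = 5 + m*1 = 5 + m)
38132/S(168) + D/7085 = 38132/(5 + 168) - 47363/7085 = 38132/173 - 47363*1/7085 = 38132*(1/173) - 47363/7085 = 38132/173 - 47363/7085 = 261971421/1225705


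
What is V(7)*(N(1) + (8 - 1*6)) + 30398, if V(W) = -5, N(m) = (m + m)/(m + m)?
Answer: 30383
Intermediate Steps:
N(m) = 1 (N(m) = (2*m)/((2*m)) = (2*m)*(1/(2*m)) = 1)
V(7)*(N(1) + (8 - 1*6)) + 30398 = -5*(1 + (8 - 1*6)) + 30398 = -5*(1 + (8 - 6)) + 30398 = -5*(1 + 2) + 30398 = -5*3 + 30398 = -15 + 30398 = 30383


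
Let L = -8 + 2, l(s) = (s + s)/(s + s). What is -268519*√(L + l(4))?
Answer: -268519*I*√5 ≈ -6.0043e+5*I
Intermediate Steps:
l(s) = 1 (l(s) = (2*s)/((2*s)) = (2*s)*(1/(2*s)) = 1)
L = -6
-268519*√(L + l(4)) = -268519*√(-6 + 1) = -268519*I*√5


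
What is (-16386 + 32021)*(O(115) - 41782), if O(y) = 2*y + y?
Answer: -647867495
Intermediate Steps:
O(y) = 3*y
(-16386 + 32021)*(O(115) - 41782) = (-16386 + 32021)*(3*115 - 41782) = 15635*(345 - 41782) = 15635*(-41437) = -647867495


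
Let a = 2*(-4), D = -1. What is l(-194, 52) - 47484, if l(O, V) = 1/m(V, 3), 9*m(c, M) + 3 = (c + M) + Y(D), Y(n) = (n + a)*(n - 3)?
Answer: -4178583/88 ≈ -47484.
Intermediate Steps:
a = -8
Y(n) = (-8 + n)*(-3 + n) (Y(n) = (n - 8)*(n - 3) = (-8 + n)*(-3 + n))
m(c, M) = 11/3 + M/9 + c/9 (m(c, M) = -⅓ + ((c + M) + (24 + (-1)² - 11*(-1)))/9 = -⅓ + ((M + c) + (24 + 1 + 11))/9 = -⅓ + ((M + c) + 36)/9 = -⅓ + (36 + M + c)/9 = -⅓ + (4 + M/9 + c/9) = 11/3 + M/9 + c/9)
l(O, V) = 1/(4 + V/9) (l(O, V) = 1/(11/3 + (⅑)*3 + V/9) = 1/(11/3 + ⅓ + V/9) = 1/(4 + V/9))
l(-194, 52) - 47484 = 9/(36 + 52) - 47484 = 9/88 - 47484 = -4178583/88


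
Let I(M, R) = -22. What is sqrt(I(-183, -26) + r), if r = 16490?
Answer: 2*sqrt(4117) ≈ 128.33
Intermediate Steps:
sqrt(I(-183, -26) + r) = sqrt(-22 + 16490) = sqrt(16468) = 2*sqrt(4117)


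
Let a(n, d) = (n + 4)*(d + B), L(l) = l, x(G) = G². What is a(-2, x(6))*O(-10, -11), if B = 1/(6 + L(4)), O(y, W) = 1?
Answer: 361/5 ≈ 72.200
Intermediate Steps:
B = ⅒ (B = 1/(6 + 4) = 1/10 = ⅒ ≈ 0.10000)
a(n, d) = (4 + n)*(⅒ + d) (a(n, d) = (n + 4)*(d + ⅒) = (4 + n)*(⅒ + d))
a(-2, x(6))*O(-10, -11) = (⅖ + 4*6² + (⅒)*(-2) + 6²*(-2))*1 = (⅖ + 4*36 - ⅕ + 36*(-2))*1 = (⅖ + 144 - ⅕ - 72)*1 = (361/5)*1 = 361/5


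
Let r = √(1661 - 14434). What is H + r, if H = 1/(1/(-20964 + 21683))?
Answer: 719 + I*√12773 ≈ 719.0 + 113.02*I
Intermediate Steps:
H = 719 (H = 1/(1/719) = 719)
r = I*√12773 (r = √(-12773) = I*√12773 ≈ 113.02*I)
H + r = 719 + I*√12773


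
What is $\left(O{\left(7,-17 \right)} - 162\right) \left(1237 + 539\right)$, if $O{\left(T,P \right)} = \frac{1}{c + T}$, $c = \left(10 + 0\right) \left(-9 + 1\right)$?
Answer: $- \frac{21004752}{73} \approx -2.8774 \cdot 10^{5}$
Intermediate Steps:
$c = -80$ ($c = 10 \left(-8\right) = -80$)
$O{\left(T,P \right)} = \frac{1}{-80 + T}$
$\left(O{\left(7,-17 \right)} - 162\right) \left(1237 + 539\right) = \left(\frac{1}{-80 + 7} - 162\right) \left(1237 + 539\right) = \left(\frac{1}{-73} - 162\right) 1776 = \left(- \frac{1}{73} - 162\right) 1776 = \left(- \frac{11827}{73}\right) 1776 = - \frac{21004752}{73}$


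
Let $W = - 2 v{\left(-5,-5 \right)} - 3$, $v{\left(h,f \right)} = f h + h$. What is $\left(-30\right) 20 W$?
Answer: $25800$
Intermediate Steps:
$v{\left(h,f \right)} = h + f h$
$W = -43$ ($W = - 2 \left(- 5 \left(1 - 5\right)\right) - 3 = - 2 \left(\left(-5\right) \left(-4\right)\right) - 3 = \left(-2\right) 20 - 3 = -40 - 3 = -43$)
$\left(-30\right) 20 W = \left(-30\right) 20 \left(-43\right) = \left(-600\right) \left(-43\right) = 25800$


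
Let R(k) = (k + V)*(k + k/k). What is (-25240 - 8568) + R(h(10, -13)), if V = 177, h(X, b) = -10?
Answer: -35311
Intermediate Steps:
R(k) = (1 + k)*(177 + k) (R(k) = (k + 177)*(k + k/k) = (177 + k)*(k + 1) = (177 + k)*(1 + k) = (1 + k)*(177 + k))
(-25240 - 8568) + R(h(10, -13)) = (-25240 - 8568) + (177 + (-10)² + 178*(-10)) = -33808 + (177 + 100 - 1780) = -33808 - 1503 = -35311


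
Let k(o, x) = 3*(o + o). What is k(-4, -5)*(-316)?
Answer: 7584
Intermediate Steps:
k(o, x) = 6*o (k(o, x) = 3*(2*o) = 6*o)
k(-4, -5)*(-316) = (6*(-4))*(-316) = -24*(-316) = 7584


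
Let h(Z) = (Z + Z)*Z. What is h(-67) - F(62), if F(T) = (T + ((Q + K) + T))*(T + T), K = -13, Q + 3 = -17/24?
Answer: -25957/6 ≈ -4326.2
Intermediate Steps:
Q = -89/24 (Q = -3 - 17/24 = -89/24 ≈ -3.7083)
h(Z) = 2*Z² (h(Z) = (2*Z)*Z = 2*Z²)
F(T) = 2*T*(-401/24 + 2*T) (F(T) = (T + ((-89/24 - 13) + T))*(T + T) = (T + (-401/24 + T))*(2*T) = (-401/24 + 2*T)*(2*T) = 2*T*(-401/24 + 2*T))
h(-67) - F(62) = 2*(-67)² - 62*(-401 + 48*62)/12 = 2*4489 - 62*(-401 + 2976)/12 = 8978 - 62*2575/12 = 8978 - 1*79825/6 = 8978 - 79825/6 = -25957/6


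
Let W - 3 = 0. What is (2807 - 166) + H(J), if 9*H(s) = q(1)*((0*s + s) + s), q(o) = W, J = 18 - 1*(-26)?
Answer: 8011/3 ≈ 2670.3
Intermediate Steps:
J = 44 (J = 18 + 26 = 44)
W = 3 (W = 3 + 0 = 3)
q(o) = 3
H(s) = 2*s/3 (H(s) = (3*((0*s + s) + s))/9 = (3*((0 + s) + s))/9 = (3*(s + s))/9 = (3*(2*s))/9 = (6*s)/9 = 2*s/3)
(2807 - 166) + H(J) = (2807 - 166) + (⅔)*44 = 2641 + 88/3 = 8011/3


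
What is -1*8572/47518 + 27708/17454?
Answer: 97251088/69114931 ≈ 1.4071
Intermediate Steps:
-1*8572/47518 + 27708/17454 = -8572*1/47518 + 27708*(1/17454) = -4286/23759 + 4618/2909 = 97251088/69114931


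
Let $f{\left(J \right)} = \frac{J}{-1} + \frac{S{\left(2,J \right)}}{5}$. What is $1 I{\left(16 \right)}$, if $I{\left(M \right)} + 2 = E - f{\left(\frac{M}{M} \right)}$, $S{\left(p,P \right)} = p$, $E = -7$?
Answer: $- \frac{42}{5} \approx -8.4$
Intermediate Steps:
$f{\left(J \right)} = \frac{2}{5} - J$ ($f{\left(J \right)} = \frac{J}{-1} + \frac{2}{5} = J \left(-1\right) + 2 \cdot \frac{1}{5} = - J + \frac{2}{5} = \frac{2}{5} - J$)
$I{\left(M \right)} = - \frac{42}{5}$ ($I{\left(M \right)} = -2 - \left(\frac{37}{5} - \frac{M}{M}\right) = -2 - \left(\frac{37}{5} - 1\right) = -2 - \frac{32}{5} = - \frac{42}{5}$)
$1 I{\left(16 \right)} = 1 \left(- \frac{42}{5}\right) = - \frac{42}{5}$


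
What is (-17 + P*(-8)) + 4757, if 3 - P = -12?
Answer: 4620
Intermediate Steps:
P = 15 (P = 3 - 1*(-12) = 3 + 12 = 15)
(-17 + P*(-8)) + 4757 = (-17 + 15*(-8)) + 4757 = (-17 - 120) + 4757 = -137 + 4757 = 4620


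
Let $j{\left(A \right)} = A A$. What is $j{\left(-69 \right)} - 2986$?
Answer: $1775$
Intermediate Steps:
$j{\left(A \right)} = A^{2}$
$j{\left(-69 \right)} - 2986 = \left(-69\right)^{2} - 2986 = 4761 - 2986 = 1775$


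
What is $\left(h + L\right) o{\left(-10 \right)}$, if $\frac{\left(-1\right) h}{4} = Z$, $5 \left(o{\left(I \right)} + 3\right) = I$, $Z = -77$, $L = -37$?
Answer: $-1355$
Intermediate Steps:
$o{\left(I \right)} = -3 + \frac{I}{5}$
$h = 308$ ($h = \left(-4\right) \left(-77\right) = 308$)
$\left(h + L\right) o{\left(-10 \right)} = \left(308 - 37\right) \left(-3 + \frac{1}{5} \left(-10\right)\right) = 271 \left(-3 - 2\right) = 271 \left(-5\right) = -1355$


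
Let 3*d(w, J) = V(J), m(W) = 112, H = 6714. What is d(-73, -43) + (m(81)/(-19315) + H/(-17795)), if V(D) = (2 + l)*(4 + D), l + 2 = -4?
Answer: 709650726/13748417 ≈ 51.617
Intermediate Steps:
l = -6 (l = -2 - 4 = -6)
V(D) = -16 - 4*D (V(D) = (2 - 6)*(4 + D) = -4*(4 + D) = -16 - 4*D)
d(w, J) = -16/3 - 4*J/3 (d(w, J) = (-16 - 4*J)/3 = -16/3 - 4*J/3)
d(-73, -43) + (m(81)/(-19315) + H/(-17795)) = (-16/3 - 4/3*(-43)) + (112/(-19315) + 6714/(-17795)) = (-16/3 + 172/3) + (112*(-1/19315) + 6714*(-1/17795)) = 52 + (-112/19315 - 6714/17795) = 52 - 5266958/13748417 = 709650726/13748417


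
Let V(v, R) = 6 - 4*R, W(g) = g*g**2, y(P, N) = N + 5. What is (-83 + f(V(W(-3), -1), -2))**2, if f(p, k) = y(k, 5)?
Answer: 5329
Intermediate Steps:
y(P, N) = 5 + N
W(g) = g**3
f(p, k) = 10 (f(p, k) = 5 + 5 = 10)
(-83 + f(V(W(-3), -1), -2))**2 = (-83 + 10)**2 = (-73)**2 = 5329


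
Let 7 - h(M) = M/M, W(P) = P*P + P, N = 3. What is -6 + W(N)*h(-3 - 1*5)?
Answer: 66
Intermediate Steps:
W(P) = P + P**2 (W(P) = P**2 + P = P + P**2)
h(M) = 6 (h(M) = 7 - M/M = 7 - 1*1 = 7 - 1 = 6)
-6 + W(N)*h(-3 - 1*5) = -6 + (3*(1 + 3))*6 = -6 + (3*4)*6 = -6 + 12*6 = -6 + 72 = 66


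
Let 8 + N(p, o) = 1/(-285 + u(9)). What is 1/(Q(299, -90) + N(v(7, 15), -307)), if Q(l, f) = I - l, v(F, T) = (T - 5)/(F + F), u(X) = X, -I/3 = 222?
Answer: -276/268549 ≈ -0.0010277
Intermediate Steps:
I = -666 (I = -3*222 = -666)
v(F, T) = (-5 + T)/(2*F) (v(F, T) = (-5 + T)/((2*F)) = (-5 + T)*(1/(2*F)) = (-5 + T)/(2*F))
Q(l, f) = -666 - l
N(p, o) = -2209/276 (N(p, o) = -8 + 1/(-285 + 9) = -8 + 1/(-276) = -8 - 1/276 = -2209/276)
1/(Q(299, -90) + N(v(7, 15), -307)) = 1/((-666 - 1*299) - 2209/276) = 1/((-666 - 299) - 2209/276) = 1/(-965 - 2209/276) = 1/(-268549/276) = -276/268549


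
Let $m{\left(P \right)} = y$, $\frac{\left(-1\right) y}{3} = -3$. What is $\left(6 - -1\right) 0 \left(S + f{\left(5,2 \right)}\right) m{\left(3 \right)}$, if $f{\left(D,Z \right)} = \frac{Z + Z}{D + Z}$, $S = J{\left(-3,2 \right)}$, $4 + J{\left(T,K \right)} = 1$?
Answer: $0$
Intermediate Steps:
$y = 9$ ($y = \left(-3\right) \left(-3\right) = 9$)
$J{\left(T,K \right)} = -3$ ($J{\left(T,K \right)} = -4 + 1 = -3$)
$m{\left(P \right)} = 9$
$S = -3$
$f{\left(D,Z \right)} = \frac{2 Z}{D + Z}$
$\left(6 - -1\right) 0 \left(S + f{\left(5,2 \right)}\right) m{\left(3 \right)} = \left(6 - -1\right) 0 \left(-3 + 2 \cdot 2 \frac{1}{5 + 2}\right) 9 = \left(6 + 1\right) 0 \left(-3 + 2 \cdot 2 \cdot \frac{1}{7}\right) 9 = 7 \cdot 0 \left(-3 + 2 \cdot 2 \cdot \frac{1}{7}\right) 9 = 7 \cdot 0 \left(-3 + \frac{4}{7}\right) 9 = 7 \cdot 0 \left(- \frac{17}{7}\right) 9 = 7 \cdot 0 \cdot 9 = 7 \cdot 0 = 0$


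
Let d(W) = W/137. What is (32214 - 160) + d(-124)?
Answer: 4391274/137 ≈ 32053.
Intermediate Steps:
d(W) = W/137 (d(W) = W*(1/137) = W/137)
(32214 - 160) + d(-124) = (32214 - 160) + (1/137)*(-124) = 32054 - 124/137 = 4391274/137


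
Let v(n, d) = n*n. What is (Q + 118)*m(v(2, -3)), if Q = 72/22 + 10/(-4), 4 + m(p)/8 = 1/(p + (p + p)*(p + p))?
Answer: -708123/187 ≈ -3786.8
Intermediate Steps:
v(n, d) = n²
m(p) = -32 + 8/(p + 4*p²) (m(p) = -32 + 8/(p + (p + p)*(p + p)) = -32 + 8/(p + (2*p)*(2*p)) = -32 + 8/(p + 4*p²))
Q = 17/22 (Q = 72*(1/22) + 10*(-¼) = 36/11 - 5/2 = 17/22 ≈ 0.77273)
(Q + 118)*m(v(2, -3)) = (17/22 + 118)*(8*(1 - 16*(2²)² - 4*2²)/((2²)*(1 + 4*2²))) = 2613*(8*(1 - 16*4² - 4*4)/(4*(1 + 4*4)))/22 = 2613*(8*(¼)*(1 - 16*16 - 16)/(1 + 16))/22 = 2613*(8*(¼)*(1 - 256 - 16)/17)/22 = 2613*(8*(¼)*(1/17)*(-271))/22 = (2613/22)*(-542/17) = -708123/187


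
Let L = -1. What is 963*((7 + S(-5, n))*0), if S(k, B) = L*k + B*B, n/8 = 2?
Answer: 0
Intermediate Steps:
n = 16 (n = 8*2 = 16)
S(k, B) = B² - k (S(k, B) = -k + B*B = -k + B² = B² - k)
963*((7 + S(-5, n))*0) = 963*((7 + (16² - 1*(-5)))*0) = 963*((7 + (256 + 5))*0) = 963*((7 + 261)*0) = 963*(268*0) = 963*0 = 0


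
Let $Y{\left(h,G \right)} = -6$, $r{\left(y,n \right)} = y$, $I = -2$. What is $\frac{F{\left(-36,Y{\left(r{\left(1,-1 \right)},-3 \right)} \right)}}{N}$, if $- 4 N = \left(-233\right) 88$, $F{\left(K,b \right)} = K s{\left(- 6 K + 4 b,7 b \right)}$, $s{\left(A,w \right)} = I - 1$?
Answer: $\frac{54}{2563} \approx 0.021069$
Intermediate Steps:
$s{\left(A,w \right)} = -3$ ($s{\left(A,w \right)} = -2 - 1 = -3$)
$F{\left(K,b \right)} = - 3 K$ ($F{\left(K,b \right)} = K \left(-3\right) = - 3 K$)
$N = 5126$ ($N = - \frac{\left(-233\right) 88}{4} = \left(- \frac{1}{4}\right) \left(-20504\right) = 5126$)
$\frac{F{\left(-36,Y{\left(r{\left(1,-1 \right)},-3 \right)} \right)}}{N} = \frac{\left(-3\right) \left(-36\right)}{5126} = 108 \cdot \frac{1}{5126} = \frac{54}{2563}$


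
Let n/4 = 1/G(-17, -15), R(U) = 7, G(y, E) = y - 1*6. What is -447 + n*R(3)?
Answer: -10309/23 ≈ -448.22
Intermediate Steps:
G(y, E) = -6 + y (G(y, E) = y - 6 = -6 + y)
n = -4/23 (n = 4/(-6 - 17) = 4/(-23) = 4*(-1/23) = -4/23 ≈ -0.17391)
-447 + n*R(3) = -447 - 4/23*7 = -447 - 28/23 = -10309/23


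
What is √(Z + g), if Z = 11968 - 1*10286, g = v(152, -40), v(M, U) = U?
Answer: √1642 ≈ 40.522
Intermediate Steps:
g = -40
Z = 1682 (Z = 11968 - 10286 = 1682)
√(Z + g) = √(1682 - 40) = √1642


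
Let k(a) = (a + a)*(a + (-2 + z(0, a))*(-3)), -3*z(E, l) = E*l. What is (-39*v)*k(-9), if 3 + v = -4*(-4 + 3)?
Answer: -2106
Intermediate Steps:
z(E, l) = -E*l/3
v = 1 (v = -3 - 4*(-4 + 3) = -3 - 4*(-1) = -3 + 4 = 1)
k(a) = 2*a*(6 + a) (k(a) = (a + a)*(a + (-2 - ⅓*0*a)*(-3)) = (2*a)*(a + (-2 + 0)*(-3)) = (2*a)*(a - 2*(-3)) = (2*a)*(a + 6) = (2*a)*(6 + a) = 2*a*(6 + a))
(-39*v)*k(-9) = (-39*1)*(2*(-9)*(6 - 9)) = -78*(-9)*(-3) = -39*54 = -2106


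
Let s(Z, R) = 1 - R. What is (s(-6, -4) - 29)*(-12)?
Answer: 288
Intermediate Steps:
(s(-6, -4) - 29)*(-12) = ((1 - 1*(-4)) - 29)*(-12) = ((1 + 4) - 29)*(-12) = (5 - 29)*(-12) = -24*(-12) = 288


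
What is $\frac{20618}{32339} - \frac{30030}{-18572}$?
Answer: $\frac{677028833}{300299954} \approx 2.2545$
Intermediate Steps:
$\frac{20618}{32339} - \frac{30030}{-18572} = 20618 \cdot \frac{1}{32339} - - \frac{15015}{9286} = \frac{20618}{32339} + \frac{15015}{9286} = \frac{677028833}{300299954}$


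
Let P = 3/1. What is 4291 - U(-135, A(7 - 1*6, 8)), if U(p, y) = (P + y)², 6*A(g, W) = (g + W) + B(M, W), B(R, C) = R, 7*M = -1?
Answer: 1883495/441 ≈ 4271.0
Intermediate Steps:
M = -⅐ (M = (⅐)*(-1) = -⅐ ≈ -0.14286)
P = 3 (P = 3*1 = 3)
A(g, W) = -1/42 + W/6 + g/6 (A(g, W) = ((g + W) - ⅐)/6 = ((W + g) - ⅐)/6 = (-⅐ + W + g)/6 = -1/42 + W/6 + g/6)
U(p, y) = (3 + y)²
4291 - U(-135, A(7 - 1*6, 8)) = 4291 - (3 + (-1/42 + (⅙)*8 + (7 - 1*6)/6))² = 4291 - (3 + (-1/42 + 4/3 + (7 - 6)/6))² = 4291 - (3 + (-1/42 + 4/3 + (⅙)*1))² = 4291 - (3 + (-1/42 + 4/3 + ⅙))² = 4291 - (3 + 31/21)² = 4291 - (94/21)² = 4291 - 1*8836/441 = 4291 - 8836/441 = 1883495/441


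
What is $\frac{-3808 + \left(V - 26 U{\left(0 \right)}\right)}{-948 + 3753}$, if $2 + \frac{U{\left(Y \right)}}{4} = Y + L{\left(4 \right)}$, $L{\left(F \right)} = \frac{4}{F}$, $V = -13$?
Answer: $- \frac{1239}{935} \approx -1.3251$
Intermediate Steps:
$U{\left(Y \right)} = -4 + 4 Y$ ($U{\left(Y \right)} = -8 + 4 \left(Y + \frac{4}{4}\right) = -8 + 4 \left(Y + 4 \cdot \frac{1}{4}\right) = -8 + 4 \left(Y + 1\right) = -8 + 4 \left(1 + Y\right) = -8 + \left(4 + 4 Y\right) = -4 + 4 Y$)
$\frac{-3808 + \left(V - 26 U{\left(0 \right)}\right)}{-948 + 3753} = \frac{-3808 - \left(13 + 26 \left(-4 + 4 \cdot 0\right)\right)}{-948 + 3753} = \frac{-3808 - \left(13 + 26 \left(-4 + 0\right)\right)}{2805} = \left(-3808 - -91\right) \frac{1}{2805} = \left(-3808 + \left(-13 + 104\right)\right) \frac{1}{2805} = \left(-3808 + 91\right) \frac{1}{2805} = \left(-3717\right) \frac{1}{2805} = - \frac{1239}{935}$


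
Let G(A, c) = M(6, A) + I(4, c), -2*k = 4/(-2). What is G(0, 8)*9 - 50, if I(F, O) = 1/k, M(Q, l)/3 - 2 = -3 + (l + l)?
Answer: -68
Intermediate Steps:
k = 1 (k = -2/(-2) = -2*(-1)/2 = -½*(-2) = 1)
M(Q, l) = -3 + 6*l (M(Q, l) = 6 + 3*(-3 + (l + l)) = 6 + 3*(-3 + 2*l) = 6 + (-9 + 6*l) = -3 + 6*l)
I(F, O) = 1 (I(F, O) = 1/1 = 1*1 = 1)
G(A, c) = -2 + 6*A (G(A, c) = (-3 + 6*A) + 1 = -2 + 6*A)
G(0, 8)*9 - 50 = (-2 + 6*0)*9 - 50 = (-2 + 0)*9 - 50 = -2*9 - 50 = -18 - 50 = -68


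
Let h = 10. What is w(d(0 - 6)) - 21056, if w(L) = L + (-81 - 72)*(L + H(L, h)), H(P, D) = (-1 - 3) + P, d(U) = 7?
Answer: -22579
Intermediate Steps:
H(P, D) = -4 + P
w(L) = 612 - 305*L (w(L) = L + (-81 - 72)*(L + (-4 + L)) = L - 153*(-4 + 2*L) = L + (612 - 306*L) = 612 - 305*L)
w(d(0 - 6)) - 21056 = (612 - 305*7) - 21056 = (612 - 2135) - 21056 = -1523 - 21056 = -22579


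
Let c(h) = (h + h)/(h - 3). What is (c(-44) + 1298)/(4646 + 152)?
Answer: 30547/112753 ≈ 0.27092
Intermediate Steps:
c(h) = 2*h/(-3 + h) (c(h) = (2*h)/(-3 + h) = 2*h/(-3 + h))
(c(-44) + 1298)/(4646 + 152) = (2*(-44)/(-3 - 44) + 1298)/(4646 + 152) = (2*(-44)/(-47) + 1298)/4798 = (2*(-44)*(-1/47) + 1298)*(1/4798) = (88/47 + 1298)*(1/4798) = (61094/47)*(1/4798) = 30547/112753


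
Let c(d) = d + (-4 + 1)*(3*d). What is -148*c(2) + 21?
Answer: 2389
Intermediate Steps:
c(d) = -8*d (c(d) = d - 9*d = -8*d)
-148*c(2) + 21 = -(-1184)*2 + 21 = -148*(-16) + 21 = 2368 + 21 = 2389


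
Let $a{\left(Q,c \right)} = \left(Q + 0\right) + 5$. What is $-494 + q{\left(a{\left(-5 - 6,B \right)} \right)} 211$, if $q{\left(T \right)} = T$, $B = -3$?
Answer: $-1760$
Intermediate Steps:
$a{\left(Q,c \right)} = 5 + Q$ ($a{\left(Q,c \right)} = Q + 5 = 5 + Q$)
$-494 + q{\left(a{\left(-5 - 6,B \right)} \right)} 211 = -494 + \left(5 - 11\right) 211 = -494 - 1266 = -1760$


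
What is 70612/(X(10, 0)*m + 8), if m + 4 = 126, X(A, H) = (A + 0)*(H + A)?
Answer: 17653/3052 ≈ 5.7841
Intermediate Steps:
X(A, H) = A*(A + H)
m = 122 (m = -4 + 126 = 122)
70612/(X(10, 0)*m + 8) = 70612/((10*(10 + 0))*122 + 8) = 70612/((10*10)*122 + 8) = 70612/(100*122 + 8) = 70612/(12200 + 8) = 70612/12208 = 70612*(1/12208) = 17653/3052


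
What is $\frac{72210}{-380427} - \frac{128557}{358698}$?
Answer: $- \frac{24936045473}{45486134682} \approx -0.54821$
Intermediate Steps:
$\frac{72210}{-380427} - \frac{128557}{358698} = 72210 \left(- \frac{1}{380427}\right) - \frac{128557}{358698} = - \frac{24070}{126809} - \frac{128557}{358698} = - \frac{24936045473}{45486134682}$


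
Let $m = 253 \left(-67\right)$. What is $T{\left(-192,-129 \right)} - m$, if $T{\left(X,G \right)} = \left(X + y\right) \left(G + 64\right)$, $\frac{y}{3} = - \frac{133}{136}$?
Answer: $\frac{4028551}{136} \approx 29622.0$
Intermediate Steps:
$y = - \frac{399}{136}$ ($y = 3 \left(- \frac{133}{136}\right) = - \frac{399}{136} \approx -2.9338$)
$m = -16951$
$T{\left(X,G \right)} = \left(64 + G\right) \left(- \frac{399}{136} + X\right)$ ($T{\left(X,G \right)} = \left(X - \frac{399}{136}\right) \left(G + 64\right) = \left(- \frac{399}{136} + X\right) \left(64 + G\right) = \left(64 + G\right) \left(- \frac{399}{136} + X\right)$)
$T{\left(-192,-129 \right)} - m = \left(- \frac{3192}{17} + 64 \left(-192\right) - - \frac{51471}{136} - -24768\right) - -16951 = \left(- \frac{3192}{17} - 12288 + \frac{51471}{136} + 24768\right) + 16951 = \frac{1723215}{136} + 16951 = \frac{4028551}{136}$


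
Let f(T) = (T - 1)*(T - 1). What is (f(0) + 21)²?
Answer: 484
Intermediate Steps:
f(T) = (-1 + T)² (f(T) = (-1 + T)*(-1 + T) = (-1 + T)²)
(f(0) + 21)² = ((-1 + 0)² + 21)² = ((-1)² + 21)² = (1 + 21)² = 22² = 484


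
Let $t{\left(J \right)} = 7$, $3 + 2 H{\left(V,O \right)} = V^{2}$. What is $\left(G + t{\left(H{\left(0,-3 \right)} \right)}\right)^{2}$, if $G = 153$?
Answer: $25600$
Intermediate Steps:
$H{\left(V,O \right)} = - \frac{3}{2} + \frac{V^{2}}{2}$
$\left(G + t{\left(H{\left(0,-3 \right)} \right)}\right)^{2} = \left(153 + 7\right)^{2} = 160^{2} = 25600$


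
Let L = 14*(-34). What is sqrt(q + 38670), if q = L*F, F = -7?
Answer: sqrt(42002) ≈ 204.94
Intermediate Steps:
L = -476
q = 3332 (q = -476*(-7) = 3332)
sqrt(q + 38670) = sqrt(3332 + 38670) = sqrt(42002)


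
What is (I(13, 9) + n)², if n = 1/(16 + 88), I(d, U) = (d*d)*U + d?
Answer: 25452054369/10816 ≈ 2.3532e+6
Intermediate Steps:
I(d, U) = d + U*d² (I(d, U) = d²*U + d = U*d² + d = d + U*d²)
n = 1/104 ≈ 0.0096154
(I(13, 9) + n)² = (13*(1 + 9*13) + 1/104)² = (13*(1 + 117) + 1/104)² = (13*118 + 1/104)² = (1534 + 1/104)² = (159537/104)² = 25452054369/10816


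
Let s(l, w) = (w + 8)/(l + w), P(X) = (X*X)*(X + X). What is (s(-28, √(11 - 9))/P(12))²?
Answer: (8 + √2)²/(11943936*(28 - √2)²) ≈ 1.0498e-8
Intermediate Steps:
P(X) = 2*X³ (P(X) = X²*(2*X) = 2*X³)
s(l, w) = (8 + w)/(l + w)
(s(-28, √(11 - 9))/P(12))² = (((8 + √(11 - 9))/(-28 + √(11 - 9)))/((2*12³)))² = (((8 + √2)/(-28 + √2))/((2*1728)))² = (((8 + √2)/(-28 + √2))/3456)² = (((8 + √2)/(-28 + √2))*(1/3456))² = ((8 + √2)/(3456*(-28 + √2)))² = (8 + √2)²/(11943936*(-28 + √2)²)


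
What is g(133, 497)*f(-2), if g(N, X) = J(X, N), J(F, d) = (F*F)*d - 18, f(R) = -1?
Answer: -32852179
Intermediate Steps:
J(F, d) = -18 + d*F**2 (J(F, d) = F**2*d - 18 = d*F**2 - 18 = -18 + d*F**2)
g(N, X) = -18 + N*X**2
g(133, 497)*f(-2) = (-18 + 133*497**2)*(-1) = (-18 + 133*247009)*(-1) = (-18 + 32852197)*(-1) = 32852179*(-1) = -32852179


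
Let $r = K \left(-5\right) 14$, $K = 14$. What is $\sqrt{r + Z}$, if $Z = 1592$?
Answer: $6 \sqrt{17} \approx 24.739$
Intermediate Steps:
$r = -980$ ($r = 14 \left(-5\right) 14 = \left(-70\right) 14 = -980$)
$\sqrt{r + Z} = \sqrt{-980 + 1592} = \sqrt{612} = 6 \sqrt{17}$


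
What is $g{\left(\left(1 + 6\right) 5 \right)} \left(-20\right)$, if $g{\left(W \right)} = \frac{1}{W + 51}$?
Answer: $- \frac{10}{43} \approx -0.23256$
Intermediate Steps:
$g{\left(W \right)} = \frac{1}{51 + W}$
$g{\left(\left(1 + 6\right) 5 \right)} \left(-20\right) = \frac{1}{51 + \left(1 + 6\right) 5} \left(-20\right) = \frac{1}{51 + 7 \cdot 5} \left(-20\right) = \frac{1}{51 + 35} \left(-20\right) = \frac{1}{86} \left(-20\right) = - \frac{10}{43}$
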